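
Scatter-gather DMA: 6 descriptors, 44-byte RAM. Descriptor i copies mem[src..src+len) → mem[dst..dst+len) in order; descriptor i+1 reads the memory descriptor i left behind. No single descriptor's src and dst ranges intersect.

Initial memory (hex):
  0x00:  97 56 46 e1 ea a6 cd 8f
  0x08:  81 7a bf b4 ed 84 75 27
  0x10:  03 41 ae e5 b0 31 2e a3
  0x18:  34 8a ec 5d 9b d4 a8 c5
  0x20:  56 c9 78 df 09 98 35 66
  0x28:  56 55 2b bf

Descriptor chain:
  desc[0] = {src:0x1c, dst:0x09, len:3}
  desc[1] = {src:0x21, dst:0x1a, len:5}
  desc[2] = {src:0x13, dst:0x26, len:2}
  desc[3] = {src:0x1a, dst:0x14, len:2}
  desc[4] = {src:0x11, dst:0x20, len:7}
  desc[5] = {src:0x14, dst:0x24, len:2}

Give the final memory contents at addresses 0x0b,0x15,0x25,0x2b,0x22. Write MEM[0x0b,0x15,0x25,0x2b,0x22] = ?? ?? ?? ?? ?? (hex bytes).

[0] 0x1c->0x09 len=3 : 9b d4 a8
[1] 0x21->0x1a len=5 : c9 78 df 09 98
[2] 0x13->0x26 len=2 : e5 b0
[3] 0x1a->0x14 len=2 : c9 78
[4] 0x11->0x20 len=7 : 41 ae e5 c9 78 2e a3
[5] 0x14->0x24 len=2 : c9 78
query mem[0x0b]=0xa8, mem[0x15]=0x78, mem[0x25]=0x78, mem[0x2b]=0xbf, mem[0x22]=0xe5

MEM[0x0b,0x15,0x25,0x2b,0x22] = a8 78 78 bf e5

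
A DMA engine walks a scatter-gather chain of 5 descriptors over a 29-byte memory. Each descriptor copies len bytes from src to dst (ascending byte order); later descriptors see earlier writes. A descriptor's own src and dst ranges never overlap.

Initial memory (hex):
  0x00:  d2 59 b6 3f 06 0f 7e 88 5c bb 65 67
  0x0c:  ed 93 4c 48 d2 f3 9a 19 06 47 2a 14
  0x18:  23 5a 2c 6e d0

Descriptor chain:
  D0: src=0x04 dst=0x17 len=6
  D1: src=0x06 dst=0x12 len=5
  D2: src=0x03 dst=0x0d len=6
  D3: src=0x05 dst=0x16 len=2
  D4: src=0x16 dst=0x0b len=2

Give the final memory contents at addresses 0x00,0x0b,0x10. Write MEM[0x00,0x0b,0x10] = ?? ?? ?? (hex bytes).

MEM[0x00,0x0b,0x10] = d2 0f 7e

#0 dst[0x17+6] := {0x06,0x0f,0x7e,0x88,0x5c,0xbb}
#1 dst[0x12+5] := {0x7e,0x88,0x5c,0xbb,0x65}
#2 dst[0x0d+6] := {0x3f,0x06,0x0f,0x7e,0x88,0x5c}
#3 dst[0x16+2] := {0x0f,0x7e}
#4 dst[0x0b+2] := {0x0f,0x7e}
query mem[0x00]=0xd2, mem[0x0b]=0x0f, mem[0x10]=0x7e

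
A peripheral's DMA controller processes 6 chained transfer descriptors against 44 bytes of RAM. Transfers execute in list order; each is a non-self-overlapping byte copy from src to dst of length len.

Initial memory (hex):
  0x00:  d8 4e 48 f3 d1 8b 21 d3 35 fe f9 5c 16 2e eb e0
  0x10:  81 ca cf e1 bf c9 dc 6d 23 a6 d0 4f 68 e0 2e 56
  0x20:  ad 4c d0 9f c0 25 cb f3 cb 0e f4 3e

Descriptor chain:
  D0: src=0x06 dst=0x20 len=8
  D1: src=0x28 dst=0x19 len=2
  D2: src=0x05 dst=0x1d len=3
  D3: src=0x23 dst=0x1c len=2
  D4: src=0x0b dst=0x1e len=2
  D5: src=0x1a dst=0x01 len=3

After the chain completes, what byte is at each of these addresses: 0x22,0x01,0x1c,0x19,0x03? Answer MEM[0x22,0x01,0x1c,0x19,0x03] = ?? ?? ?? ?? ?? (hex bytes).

MEM[0x22,0x01,0x1c,0x19,0x03] = 35 0e fe cb fe

[0] 0x06->0x20 len=8 : 21 d3 35 fe f9 5c 16 2e
[1] 0x28->0x19 len=2 : cb 0e
[2] 0x05->0x1d len=3 : 8b 21 d3
[3] 0x23->0x1c len=2 : fe f9
[4] 0x0b->0x1e len=2 : 5c 16
[5] 0x1a->0x01 len=3 : 0e 4f fe
query mem[0x22]=0x35, mem[0x01]=0x0e, mem[0x1c]=0xfe, mem[0x19]=0xcb, mem[0x03]=0xfe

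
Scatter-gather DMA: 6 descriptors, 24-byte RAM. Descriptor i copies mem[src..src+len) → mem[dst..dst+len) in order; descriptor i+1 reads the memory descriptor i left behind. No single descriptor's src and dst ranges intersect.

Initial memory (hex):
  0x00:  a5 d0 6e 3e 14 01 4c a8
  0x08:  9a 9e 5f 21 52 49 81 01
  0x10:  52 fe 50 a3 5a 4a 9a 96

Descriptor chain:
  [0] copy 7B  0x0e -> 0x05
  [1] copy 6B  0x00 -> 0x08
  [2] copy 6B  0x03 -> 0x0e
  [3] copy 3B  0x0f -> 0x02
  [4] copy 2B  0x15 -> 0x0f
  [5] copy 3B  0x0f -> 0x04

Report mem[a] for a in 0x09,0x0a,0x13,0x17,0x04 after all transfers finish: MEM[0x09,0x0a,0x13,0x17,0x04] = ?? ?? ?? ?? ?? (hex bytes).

[0] 0x0e->0x05 len=7 : 81 01 52 fe 50 a3 5a
[1] 0x00->0x08 len=6 : a5 d0 6e 3e 14 81
[2] 0x03->0x0e len=6 : 3e 14 81 01 52 a5
[3] 0x0f->0x02 len=3 : 14 81 01
[4] 0x15->0x0f len=2 : 4a 9a
[5] 0x0f->0x04 len=3 : 4a 9a 01
query mem[0x09]=0xd0, mem[0x0a]=0x6e, mem[0x13]=0xa5, mem[0x17]=0x96, mem[0x04]=0x4a

MEM[0x09,0x0a,0x13,0x17,0x04] = d0 6e a5 96 4a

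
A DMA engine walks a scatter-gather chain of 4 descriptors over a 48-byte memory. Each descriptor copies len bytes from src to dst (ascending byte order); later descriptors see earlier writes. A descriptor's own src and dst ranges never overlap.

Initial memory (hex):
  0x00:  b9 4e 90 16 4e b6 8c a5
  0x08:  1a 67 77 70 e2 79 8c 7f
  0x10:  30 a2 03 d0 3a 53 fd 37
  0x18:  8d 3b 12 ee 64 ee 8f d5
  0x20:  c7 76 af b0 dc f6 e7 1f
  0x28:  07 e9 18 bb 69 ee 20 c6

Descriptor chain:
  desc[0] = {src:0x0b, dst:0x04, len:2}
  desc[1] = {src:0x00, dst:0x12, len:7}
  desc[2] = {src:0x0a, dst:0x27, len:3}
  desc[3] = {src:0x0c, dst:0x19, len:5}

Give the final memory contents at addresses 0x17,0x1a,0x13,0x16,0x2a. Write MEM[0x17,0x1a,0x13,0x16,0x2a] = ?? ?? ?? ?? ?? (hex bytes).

D0: mem[0x04..0x05] <- [70 e2]
D1: mem[0x12..0x18] <- [b9 4e 90 16 70 e2 8c]
D2: mem[0x27..0x29] <- [77 70 e2]
D3: mem[0x19..0x1d] <- [e2 79 8c 7f 30]
query mem[0x17]=0xe2, mem[0x1a]=0x79, mem[0x13]=0x4e, mem[0x16]=0x70, mem[0x2a]=0x18

MEM[0x17,0x1a,0x13,0x16,0x2a] = e2 79 4e 70 18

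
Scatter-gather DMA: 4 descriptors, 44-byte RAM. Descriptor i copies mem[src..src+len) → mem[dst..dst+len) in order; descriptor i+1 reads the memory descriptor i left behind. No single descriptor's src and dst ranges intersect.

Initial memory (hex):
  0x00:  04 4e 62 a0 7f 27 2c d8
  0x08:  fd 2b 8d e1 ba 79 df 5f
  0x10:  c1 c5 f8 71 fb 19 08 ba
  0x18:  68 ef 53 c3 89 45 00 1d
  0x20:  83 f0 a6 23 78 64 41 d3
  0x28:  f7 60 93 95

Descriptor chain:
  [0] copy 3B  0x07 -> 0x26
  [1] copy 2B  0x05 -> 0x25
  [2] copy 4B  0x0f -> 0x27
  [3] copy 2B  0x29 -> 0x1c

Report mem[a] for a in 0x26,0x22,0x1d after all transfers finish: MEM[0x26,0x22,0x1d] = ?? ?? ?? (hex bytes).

#0 dst[0x26+3] := {0xd8,0xfd,0x2b}
#1 dst[0x25+2] := {0x27,0x2c}
#2 dst[0x27+4] := {0x5f,0xc1,0xc5,0xf8}
#3 dst[0x1c+2] := {0xc5,0xf8}
query mem[0x26]=0x2c, mem[0x22]=0xa6, mem[0x1d]=0xf8

MEM[0x26,0x22,0x1d] = 2c a6 f8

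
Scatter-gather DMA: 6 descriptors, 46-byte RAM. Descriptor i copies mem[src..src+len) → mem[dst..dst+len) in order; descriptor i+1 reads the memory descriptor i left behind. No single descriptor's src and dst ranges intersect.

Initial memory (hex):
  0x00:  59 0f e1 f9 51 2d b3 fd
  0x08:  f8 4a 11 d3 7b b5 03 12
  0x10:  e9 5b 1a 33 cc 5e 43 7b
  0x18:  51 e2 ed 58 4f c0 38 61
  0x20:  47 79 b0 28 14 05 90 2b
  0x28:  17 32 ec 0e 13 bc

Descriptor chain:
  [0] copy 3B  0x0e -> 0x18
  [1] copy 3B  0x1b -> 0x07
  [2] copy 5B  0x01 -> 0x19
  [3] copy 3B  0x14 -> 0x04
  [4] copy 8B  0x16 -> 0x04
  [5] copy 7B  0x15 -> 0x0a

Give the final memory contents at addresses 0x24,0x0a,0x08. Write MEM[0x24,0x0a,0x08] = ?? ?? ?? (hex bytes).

[0] 0x0e->0x18 len=3 : 03 12 e9
[1] 0x1b->0x07 len=3 : 58 4f c0
[2] 0x01->0x19 len=5 : 0f e1 f9 51 2d
[3] 0x14->0x04 len=3 : cc 5e 43
[4] 0x16->0x04 len=8 : 43 7b 03 0f e1 f9 51 2d
[5] 0x15->0x0a len=7 : 5e 43 7b 03 0f e1 f9
query mem[0x24]=0x14, mem[0x0a]=0x5e, mem[0x08]=0xe1

MEM[0x24,0x0a,0x08] = 14 5e e1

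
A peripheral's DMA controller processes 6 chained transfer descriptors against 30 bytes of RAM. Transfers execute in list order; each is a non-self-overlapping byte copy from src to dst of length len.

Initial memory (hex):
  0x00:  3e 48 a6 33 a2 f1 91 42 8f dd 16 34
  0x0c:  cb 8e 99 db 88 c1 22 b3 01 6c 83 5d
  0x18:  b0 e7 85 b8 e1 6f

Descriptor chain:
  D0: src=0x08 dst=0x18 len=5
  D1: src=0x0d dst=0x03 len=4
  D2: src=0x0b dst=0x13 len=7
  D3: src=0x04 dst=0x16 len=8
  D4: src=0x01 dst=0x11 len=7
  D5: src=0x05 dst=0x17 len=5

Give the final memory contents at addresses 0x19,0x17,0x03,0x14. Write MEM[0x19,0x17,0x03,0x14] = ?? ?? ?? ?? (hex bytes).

MEM[0x19,0x17,0x03,0x14] = 42 db 8e 99

#0 dst[0x18+5] := {0x8f,0xdd,0x16,0x34,0xcb}
#1 dst[0x03+4] := {0x8e,0x99,0xdb,0x88}
#2 dst[0x13+7] := {0x34,0xcb,0x8e,0x99,0xdb,0x88,0xc1}
#3 dst[0x16+8] := {0x99,0xdb,0x88,0x42,0x8f,0xdd,0x16,0x34}
#4 dst[0x11+7] := {0x48,0xa6,0x8e,0x99,0xdb,0x88,0x42}
#5 dst[0x17+5] := {0xdb,0x88,0x42,0x8f,0xdd}
query mem[0x19]=0x42, mem[0x17]=0xdb, mem[0x03]=0x8e, mem[0x14]=0x99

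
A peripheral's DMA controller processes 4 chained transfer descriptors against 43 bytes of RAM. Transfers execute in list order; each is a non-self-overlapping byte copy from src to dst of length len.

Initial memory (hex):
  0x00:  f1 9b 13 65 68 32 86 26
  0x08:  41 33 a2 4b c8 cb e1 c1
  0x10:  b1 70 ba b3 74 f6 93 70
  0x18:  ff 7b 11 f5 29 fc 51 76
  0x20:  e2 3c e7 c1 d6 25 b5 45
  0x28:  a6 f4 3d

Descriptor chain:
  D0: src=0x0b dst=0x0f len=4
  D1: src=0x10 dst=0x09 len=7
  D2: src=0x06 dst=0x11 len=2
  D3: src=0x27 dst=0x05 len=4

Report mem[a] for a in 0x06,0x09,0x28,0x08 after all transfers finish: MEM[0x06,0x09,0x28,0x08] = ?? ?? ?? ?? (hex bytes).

MEM[0x06,0x09,0x28,0x08] = a6 c8 a6 3d

D0: mem[0x0f..0x12] <- [4b c8 cb e1]
D1: mem[0x09..0x0f] <- [c8 cb e1 b3 74 f6 93]
D2: mem[0x11..0x12] <- [86 26]
D3: mem[0x05..0x08] <- [45 a6 f4 3d]
query mem[0x06]=0xa6, mem[0x09]=0xc8, mem[0x28]=0xa6, mem[0x08]=0x3d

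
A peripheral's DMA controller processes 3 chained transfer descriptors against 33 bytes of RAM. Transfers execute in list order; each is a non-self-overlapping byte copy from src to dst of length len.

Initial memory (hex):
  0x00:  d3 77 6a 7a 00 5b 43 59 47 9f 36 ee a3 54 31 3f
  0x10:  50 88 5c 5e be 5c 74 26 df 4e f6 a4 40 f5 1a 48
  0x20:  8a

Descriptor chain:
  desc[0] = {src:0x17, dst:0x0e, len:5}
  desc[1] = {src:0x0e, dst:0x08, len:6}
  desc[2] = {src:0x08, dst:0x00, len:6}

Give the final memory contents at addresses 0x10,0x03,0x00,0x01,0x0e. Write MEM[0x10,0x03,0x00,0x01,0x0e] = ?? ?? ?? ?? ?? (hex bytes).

MEM[0x10,0x03,0x00,0x01,0x0e] = 4e f6 26 df 26

#0 dst[0x0e+5] := {0x26,0xdf,0x4e,0xf6,0xa4}
#1 dst[0x08+6] := {0x26,0xdf,0x4e,0xf6,0xa4,0x5e}
#2 dst[0x00+6] := {0x26,0xdf,0x4e,0xf6,0xa4,0x5e}
query mem[0x10]=0x4e, mem[0x03]=0xf6, mem[0x00]=0x26, mem[0x01]=0xdf, mem[0x0e]=0x26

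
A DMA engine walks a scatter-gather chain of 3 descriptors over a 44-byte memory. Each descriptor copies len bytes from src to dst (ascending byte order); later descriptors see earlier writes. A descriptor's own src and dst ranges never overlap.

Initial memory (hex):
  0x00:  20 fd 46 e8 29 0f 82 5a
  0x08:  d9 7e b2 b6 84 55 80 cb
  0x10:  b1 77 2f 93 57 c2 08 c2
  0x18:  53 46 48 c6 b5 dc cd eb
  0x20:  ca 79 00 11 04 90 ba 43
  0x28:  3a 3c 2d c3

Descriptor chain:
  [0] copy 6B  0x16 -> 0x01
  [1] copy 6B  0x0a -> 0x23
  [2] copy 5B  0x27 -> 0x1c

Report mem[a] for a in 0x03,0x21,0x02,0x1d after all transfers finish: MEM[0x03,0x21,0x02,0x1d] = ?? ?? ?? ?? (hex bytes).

MEM[0x03,0x21,0x02,0x1d] = 53 79 c2 cb

D0: mem[0x01..0x06] <- [08 c2 53 46 48 c6]
D1: mem[0x23..0x28] <- [b2 b6 84 55 80 cb]
D2: mem[0x1c..0x20] <- [80 cb 3c 2d c3]
query mem[0x03]=0x53, mem[0x21]=0x79, mem[0x02]=0xc2, mem[0x1d]=0xcb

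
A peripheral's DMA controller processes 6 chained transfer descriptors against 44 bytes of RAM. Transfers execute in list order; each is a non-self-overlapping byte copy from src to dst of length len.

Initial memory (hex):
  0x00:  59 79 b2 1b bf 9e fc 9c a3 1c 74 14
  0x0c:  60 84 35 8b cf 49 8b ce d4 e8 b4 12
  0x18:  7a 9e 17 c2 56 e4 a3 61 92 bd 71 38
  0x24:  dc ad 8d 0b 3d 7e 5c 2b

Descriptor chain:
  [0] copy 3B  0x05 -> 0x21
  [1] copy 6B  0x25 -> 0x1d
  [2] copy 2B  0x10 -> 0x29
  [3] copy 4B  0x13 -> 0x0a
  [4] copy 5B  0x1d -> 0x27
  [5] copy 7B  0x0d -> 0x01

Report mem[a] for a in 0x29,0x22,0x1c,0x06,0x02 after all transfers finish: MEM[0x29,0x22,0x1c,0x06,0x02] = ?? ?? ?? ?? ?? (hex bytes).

#0 dst[0x21+3] := {0x9e,0xfc,0x9c}
#1 dst[0x1d+6] := {0xad,0x8d,0x0b,0x3d,0x7e,0x5c}
#2 dst[0x29+2] := {0xcf,0x49}
#3 dst[0x0a+4] := {0xce,0xd4,0xe8,0xb4}
#4 dst[0x27+5] := {0xad,0x8d,0x0b,0x3d,0x7e}
#5 dst[0x01+7] := {0xb4,0x35,0x8b,0xcf,0x49,0x8b,0xce}
query mem[0x29]=0x0b, mem[0x22]=0x5c, mem[0x1c]=0x56, mem[0x06]=0x8b, mem[0x02]=0x35

MEM[0x29,0x22,0x1c,0x06,0x02] = 0b 5c 56 8b 35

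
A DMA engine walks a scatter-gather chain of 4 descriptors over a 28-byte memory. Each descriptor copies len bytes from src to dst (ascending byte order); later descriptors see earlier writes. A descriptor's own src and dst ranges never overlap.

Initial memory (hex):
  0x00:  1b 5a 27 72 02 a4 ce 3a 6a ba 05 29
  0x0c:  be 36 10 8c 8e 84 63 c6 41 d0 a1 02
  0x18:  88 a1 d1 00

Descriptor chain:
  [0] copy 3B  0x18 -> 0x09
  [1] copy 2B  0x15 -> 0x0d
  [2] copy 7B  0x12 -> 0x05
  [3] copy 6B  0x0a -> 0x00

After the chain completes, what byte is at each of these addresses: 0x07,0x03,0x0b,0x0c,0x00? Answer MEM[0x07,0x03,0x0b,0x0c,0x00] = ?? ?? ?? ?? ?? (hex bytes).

MEM[0x07,0x03,0x0b,0x0c,0x00] = 41 d0 88 be 02

[0] 0x18->0x09 len=3 : 88 a1 d1
[1] 0x15->0x0d len=2 : d0 a1
[2] 0x12->0x05 len=7 : 63 c6 41 d0 a1 02 88
[3] 0x0a->0x00 len=6 : 02 88 be d0 a1 8c
query mem[0x07]=0x41, mem[0x03]=0xd0, mem[0x0b]=0x88, mem[0x0c]=0xbe, mem[0x00]=0x02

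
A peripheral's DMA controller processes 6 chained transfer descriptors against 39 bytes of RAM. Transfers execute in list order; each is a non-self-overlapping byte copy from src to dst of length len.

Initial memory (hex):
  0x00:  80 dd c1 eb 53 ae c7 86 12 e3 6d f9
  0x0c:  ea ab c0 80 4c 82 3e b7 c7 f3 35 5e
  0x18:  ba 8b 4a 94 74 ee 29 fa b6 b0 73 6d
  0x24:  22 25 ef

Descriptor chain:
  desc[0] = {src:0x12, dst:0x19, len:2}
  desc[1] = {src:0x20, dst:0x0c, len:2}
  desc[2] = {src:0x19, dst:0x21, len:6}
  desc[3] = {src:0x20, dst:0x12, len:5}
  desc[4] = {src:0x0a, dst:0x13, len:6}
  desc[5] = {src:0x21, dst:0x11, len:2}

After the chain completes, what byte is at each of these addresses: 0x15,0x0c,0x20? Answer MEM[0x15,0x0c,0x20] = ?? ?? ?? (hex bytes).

MEM[0x15,0x0c,0x20] = b6 b6 b6

D0: mem[0x19..0x1a] <- [3e b7]
D1: mem[0x0c..0x0d] <- [b6 b0]
D2: mem[0x21..0x26] <- [3e b7 94 74 ee 29]
D3: mem[0x12..0x16] <- [b6 3e b7 94 74]
D4: mem[0x13..0x18] <- [6d f9 b6 b0 c0 80]
D5: mem[0x11..0x12] <- [3e b7]
query mem[0x15]=0xb6, mem[0x0c]=0xb6, mem[0x20]=0xb6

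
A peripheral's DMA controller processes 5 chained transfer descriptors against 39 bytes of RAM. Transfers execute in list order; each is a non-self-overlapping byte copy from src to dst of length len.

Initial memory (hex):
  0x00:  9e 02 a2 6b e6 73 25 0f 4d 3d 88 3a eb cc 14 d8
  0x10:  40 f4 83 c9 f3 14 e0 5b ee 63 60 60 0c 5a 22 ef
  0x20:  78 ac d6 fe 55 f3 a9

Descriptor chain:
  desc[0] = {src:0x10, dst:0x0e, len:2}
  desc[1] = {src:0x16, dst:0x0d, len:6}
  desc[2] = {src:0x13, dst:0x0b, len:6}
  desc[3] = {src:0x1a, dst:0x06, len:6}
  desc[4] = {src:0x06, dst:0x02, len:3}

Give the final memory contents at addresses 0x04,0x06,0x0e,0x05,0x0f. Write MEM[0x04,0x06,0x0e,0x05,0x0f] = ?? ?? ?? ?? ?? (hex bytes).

MEM[0x04,0x06,0x0e,0x05,0x0f] = 0c 60 e0 73 5b

[0] 0x10->0x0e len=2 : 40 f4
[1] 0x16->0x0d len=6 : e0 5b ee 63 60 60
[2] 0x13->0x0b len=6 : c9 f3 14 e0 5b ee
[3] 0x1a->0x06 len=6 : 60 60 0c 5a 22 ef
[4] 0x06->0x02 len=3 : 60 60 0c
query mem[0x04]=0x0c, mem[0x06]=0x60, mem[0x0e]=0xe0, mem[0x05]=0x73, mem[0x0f]=0x5b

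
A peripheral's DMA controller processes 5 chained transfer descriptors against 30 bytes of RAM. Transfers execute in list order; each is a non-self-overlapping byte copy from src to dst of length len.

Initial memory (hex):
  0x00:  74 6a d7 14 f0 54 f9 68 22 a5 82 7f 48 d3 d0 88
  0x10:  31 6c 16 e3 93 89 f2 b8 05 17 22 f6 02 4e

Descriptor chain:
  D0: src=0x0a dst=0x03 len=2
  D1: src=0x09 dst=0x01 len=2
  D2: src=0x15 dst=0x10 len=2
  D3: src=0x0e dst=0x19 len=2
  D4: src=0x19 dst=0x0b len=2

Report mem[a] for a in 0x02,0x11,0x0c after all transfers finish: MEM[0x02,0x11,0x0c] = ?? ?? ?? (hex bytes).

#0 dst[0x03+2] := {0x82,0x7f}
#1 dst[0x01+2] := {0xa5,0x82}
#2 dst[0x10+2] := {0x89,0xf2}
#3 dst[0x19+2] := {0xd0,0x88}
#4 dst[0x0b+2] := {0xd0,0x88}
query mem[0x02]=0x82, mem[0x11]=0xf2, mem[0x0c]=0x88

MEM[0x02,0x11,0x0c] = 82 f2 88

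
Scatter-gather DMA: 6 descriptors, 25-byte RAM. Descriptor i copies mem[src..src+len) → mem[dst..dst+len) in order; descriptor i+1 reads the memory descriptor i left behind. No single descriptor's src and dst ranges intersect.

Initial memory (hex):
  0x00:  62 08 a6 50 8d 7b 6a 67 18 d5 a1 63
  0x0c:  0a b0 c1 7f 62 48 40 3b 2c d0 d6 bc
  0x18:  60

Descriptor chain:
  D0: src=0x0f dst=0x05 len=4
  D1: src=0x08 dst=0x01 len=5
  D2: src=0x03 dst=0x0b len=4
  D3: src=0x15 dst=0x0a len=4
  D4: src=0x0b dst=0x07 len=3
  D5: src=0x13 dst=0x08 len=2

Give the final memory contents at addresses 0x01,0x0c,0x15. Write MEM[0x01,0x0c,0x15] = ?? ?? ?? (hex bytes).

MEM[0x01,0x0c,0x15] = 40 bc d0

  after D0: wrote 4B at 0x05 = 7f624840
  after D1: wrote 5B at 0x01 = 40d5a1630a
  after D2: wrote 4B at 0x0b = a1630a62
  after D3: wrote 4B at 0x0a = d0d6bc60
  after D4: wrote 3B at 0x07 = d6bc60
  after D5: wrote 2B at 0x08 = 3b2c
query mem[0x01]=0x40, mem[0x0c]=0xbc, mem[0x15]=0xd0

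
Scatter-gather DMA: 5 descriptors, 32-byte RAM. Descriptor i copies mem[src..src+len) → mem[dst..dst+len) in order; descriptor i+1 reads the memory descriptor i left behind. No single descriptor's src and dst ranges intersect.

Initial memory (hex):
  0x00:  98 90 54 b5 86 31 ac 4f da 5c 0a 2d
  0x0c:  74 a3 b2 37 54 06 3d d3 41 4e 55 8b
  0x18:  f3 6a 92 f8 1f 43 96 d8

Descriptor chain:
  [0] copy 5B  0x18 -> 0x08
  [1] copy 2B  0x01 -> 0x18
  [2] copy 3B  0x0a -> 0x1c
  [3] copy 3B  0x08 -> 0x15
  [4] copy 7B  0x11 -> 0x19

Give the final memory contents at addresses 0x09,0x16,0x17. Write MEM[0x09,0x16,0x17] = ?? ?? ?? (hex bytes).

MEM[0x09,0x16,0x17] = 6a 6a 92

#0 dst[0x08+5] := {0xf3,0x6a,0x92,0xf8,0x1f}
#1 dst[0x18+2] := {0x90,0x54}
#2 dst[0x1c+3] := {0x92,0xf8,0x1f}
#3 dst[0x15+3] := {0xf3,0x6a,0x92}
#4 dst[0x19+7] := {0x06,0x3d,0xd3,0x41,0xf3,0x6a,0x92}
query mem[0x09]=0x6a, mem[0x16]=0x6a, mem[0x17]=0x92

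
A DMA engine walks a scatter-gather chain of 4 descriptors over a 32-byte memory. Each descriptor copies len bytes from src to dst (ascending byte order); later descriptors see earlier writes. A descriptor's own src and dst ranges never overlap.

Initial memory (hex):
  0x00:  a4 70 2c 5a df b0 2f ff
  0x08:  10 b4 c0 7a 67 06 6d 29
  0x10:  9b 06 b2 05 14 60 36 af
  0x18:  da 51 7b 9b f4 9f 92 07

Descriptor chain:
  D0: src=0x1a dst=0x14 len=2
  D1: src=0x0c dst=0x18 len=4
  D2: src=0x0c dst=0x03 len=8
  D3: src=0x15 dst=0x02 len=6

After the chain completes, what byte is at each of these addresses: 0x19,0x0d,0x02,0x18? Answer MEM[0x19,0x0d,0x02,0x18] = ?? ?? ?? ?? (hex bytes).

MEM[0x19,0x0d,0x02,0x18] = 06 06 9b 67

  after D0: wrote 2B at 0x14 = 7b9b
  after D1: wrote 4B at 0x18 = 67066d29
  after D2: wrote 8B at 0x03 = 67066d299b06b205
  after D3: wrote 6B at 0x02 = 9b36af67066d
query mem[0x19]=0x06, mem[0x0d]=0x06, mem[0x02]=0x9b, mem[0x18]=0x67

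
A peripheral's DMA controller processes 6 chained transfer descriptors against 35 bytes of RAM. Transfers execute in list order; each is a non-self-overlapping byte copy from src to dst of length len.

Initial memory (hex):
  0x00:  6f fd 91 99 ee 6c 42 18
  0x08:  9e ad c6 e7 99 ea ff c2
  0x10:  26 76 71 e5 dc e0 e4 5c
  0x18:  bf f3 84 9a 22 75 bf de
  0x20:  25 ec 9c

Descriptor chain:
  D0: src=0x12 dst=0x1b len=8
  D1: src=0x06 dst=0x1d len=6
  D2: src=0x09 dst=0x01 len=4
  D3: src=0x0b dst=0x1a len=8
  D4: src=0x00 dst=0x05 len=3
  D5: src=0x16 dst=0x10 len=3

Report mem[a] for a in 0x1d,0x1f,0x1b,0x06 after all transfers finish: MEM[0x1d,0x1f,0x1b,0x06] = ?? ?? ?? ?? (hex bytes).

MEM[0x1d,0x1f,0x1b,0x06] = ff 26 99 ad

[0] 0x12->0x1b len=8 : 71 e5 dc e0 e4 5c bf f3
[1] 0x06->0x1d len=6 : 42 18 9e ad c6 e7
[2] 0x09->0x01 len=4 : ad c6 e7 99
[3] 0x0b->0x1a len=8 : e7 99 ea ff c2 26 76 71
[4] 0x00->0x05 len=3 : 6f ad c6
[5] 0x16->0x10 len=3 : e4 5c bf
query mem[0x1d]=0xff, mem[0x1f]=0x26, mem[0x1b]=0x99, mem[0x06]=0xad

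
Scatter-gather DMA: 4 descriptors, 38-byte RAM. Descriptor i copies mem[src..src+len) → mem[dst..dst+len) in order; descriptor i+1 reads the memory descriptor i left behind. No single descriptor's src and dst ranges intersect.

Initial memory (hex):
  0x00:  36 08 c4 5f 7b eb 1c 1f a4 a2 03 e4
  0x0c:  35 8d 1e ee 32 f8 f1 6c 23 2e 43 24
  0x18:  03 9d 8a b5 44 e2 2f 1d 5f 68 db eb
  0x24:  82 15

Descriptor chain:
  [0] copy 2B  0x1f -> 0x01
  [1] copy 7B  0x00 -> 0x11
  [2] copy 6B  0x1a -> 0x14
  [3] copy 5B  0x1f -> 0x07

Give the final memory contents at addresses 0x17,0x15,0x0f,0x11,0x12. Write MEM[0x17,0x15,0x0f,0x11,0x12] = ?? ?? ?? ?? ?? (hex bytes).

MEM[0x17,0x15,0x0f,0x11,0x12] = e2 b5 ee 36 1d

#0 dst[0x01+2] := {0x1d,0x5f}
#1 dst[0x11+7] := {0x36,0x1d,0x5f,0x5f,0x7b,0xeb,0x1c}
#2 dst[0x14+6] := {0x8a,0xb5,0x44,0xe2,0x2f,0x1d}
#3 dst[0x07+5] := {0x1d,0x5f,0x68,0xdb,0xeb}
query mem[0x17]=0xe2, mem[0x15]=0xb5, mem[0x0f]=0xee, mem[0x11]=0x36, mem[0x12]=0x1d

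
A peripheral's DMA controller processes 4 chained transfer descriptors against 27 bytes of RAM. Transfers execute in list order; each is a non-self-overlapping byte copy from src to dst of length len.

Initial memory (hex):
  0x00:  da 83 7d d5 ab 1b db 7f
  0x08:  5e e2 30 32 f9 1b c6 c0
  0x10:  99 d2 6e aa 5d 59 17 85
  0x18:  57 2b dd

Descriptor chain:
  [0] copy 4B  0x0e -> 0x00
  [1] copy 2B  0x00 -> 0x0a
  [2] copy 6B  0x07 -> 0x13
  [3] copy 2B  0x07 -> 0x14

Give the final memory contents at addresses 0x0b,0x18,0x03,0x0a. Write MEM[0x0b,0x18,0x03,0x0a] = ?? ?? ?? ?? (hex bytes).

#0 dst[0x00+4] := {0xc6,0xc0,0x99,0xd2}
#1 dst[0x0a+2] := {0xc6,0xc0}
#2 dst[0x13+6] := {0x7f,0x5e,0xe2,0xc6,0xc0,0xf9}
#3 dst[0x14+2] := {0x7f,0x5e}
query mem[0x0b]=0xc0, mem[0x18]=0xf9, mem[0x03]=0xd2, mem[0x0a]=0xc6

MEM[0x0b,0x18,0x03,0x0a] = c0 f9 d2 c6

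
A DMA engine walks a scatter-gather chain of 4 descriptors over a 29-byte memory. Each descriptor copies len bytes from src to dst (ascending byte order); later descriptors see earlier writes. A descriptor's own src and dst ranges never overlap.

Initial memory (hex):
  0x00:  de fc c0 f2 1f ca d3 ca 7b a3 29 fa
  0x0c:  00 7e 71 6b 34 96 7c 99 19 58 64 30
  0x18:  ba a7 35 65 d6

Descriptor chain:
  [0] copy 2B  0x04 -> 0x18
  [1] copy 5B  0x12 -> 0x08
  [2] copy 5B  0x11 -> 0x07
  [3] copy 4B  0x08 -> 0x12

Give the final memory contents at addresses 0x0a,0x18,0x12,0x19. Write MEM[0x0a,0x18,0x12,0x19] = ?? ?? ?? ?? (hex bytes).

  after D0: wrote 2B at 0x18 = 1fca
  after D1: wrote 5B at 0x08 = 7c99195864
  after D2: wrote 5B at 0x07 = 967c991958
  after D3: wrote 4B at 0x12 = 7c991958
query mem[0x0a]=0x19, mem[0x18]=0x1f, mem[0x12]=0x7c, mem[0x19]=0xca

MEM[0x0a,0x18,0x12,0x19] = 19 1f 7c ca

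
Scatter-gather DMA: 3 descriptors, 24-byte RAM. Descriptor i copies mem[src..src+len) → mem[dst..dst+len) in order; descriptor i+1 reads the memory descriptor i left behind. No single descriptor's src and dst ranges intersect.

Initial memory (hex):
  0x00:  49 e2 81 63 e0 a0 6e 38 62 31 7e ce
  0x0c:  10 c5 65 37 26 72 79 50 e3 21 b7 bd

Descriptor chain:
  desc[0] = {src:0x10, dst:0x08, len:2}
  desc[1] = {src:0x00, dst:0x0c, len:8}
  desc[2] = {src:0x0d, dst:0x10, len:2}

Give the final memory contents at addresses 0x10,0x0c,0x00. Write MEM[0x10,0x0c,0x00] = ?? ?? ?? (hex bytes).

D0: mem[0x08..0x09] <- [26 72]
D1: mem[0x0c..0x13] <- [49 e2 81 63 e0 a0 6e 38]
D2: mem[0x10..0x11] <- [e2 81]
query mem[0x10]=0xe2, mem[0x0c]=0x49, mem[0x00]=0x49

MEM[0x10,0x0c,0x00] = e2 49 49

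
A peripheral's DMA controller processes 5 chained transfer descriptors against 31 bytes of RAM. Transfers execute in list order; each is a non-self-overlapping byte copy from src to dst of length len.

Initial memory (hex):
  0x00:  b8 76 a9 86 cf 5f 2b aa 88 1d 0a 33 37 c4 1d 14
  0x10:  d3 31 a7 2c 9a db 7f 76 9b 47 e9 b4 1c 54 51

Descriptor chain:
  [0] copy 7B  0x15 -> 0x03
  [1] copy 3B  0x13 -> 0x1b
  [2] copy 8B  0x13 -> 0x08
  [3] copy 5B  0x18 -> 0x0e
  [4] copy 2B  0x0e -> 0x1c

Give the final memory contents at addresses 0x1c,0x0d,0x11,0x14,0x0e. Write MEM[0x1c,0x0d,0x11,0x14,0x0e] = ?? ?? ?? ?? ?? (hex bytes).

  after D0: wrote 7B at 0x03 = db7f769b47e9b4
  after D1: wrote 3B at 0x1b = 2c9adb
  after D2: wrote 8B at 0x08 = 2c9adb7f769b47e9
  after D3: wrote 5B at 0x0e = 9b47e92c9a
  after D4: wrote 2B at 0x1c = 9b47
query mem[0x1c]=0x9b, mem[0x0d]=0x9b, mem[0x11]=0x2c, mem[0x14]=0x9a, mem[0x0e]=0x9b

MEM[0x1c,0x0d,0x11,0x14,0x0e] = 9b 9b 2c 9a 9b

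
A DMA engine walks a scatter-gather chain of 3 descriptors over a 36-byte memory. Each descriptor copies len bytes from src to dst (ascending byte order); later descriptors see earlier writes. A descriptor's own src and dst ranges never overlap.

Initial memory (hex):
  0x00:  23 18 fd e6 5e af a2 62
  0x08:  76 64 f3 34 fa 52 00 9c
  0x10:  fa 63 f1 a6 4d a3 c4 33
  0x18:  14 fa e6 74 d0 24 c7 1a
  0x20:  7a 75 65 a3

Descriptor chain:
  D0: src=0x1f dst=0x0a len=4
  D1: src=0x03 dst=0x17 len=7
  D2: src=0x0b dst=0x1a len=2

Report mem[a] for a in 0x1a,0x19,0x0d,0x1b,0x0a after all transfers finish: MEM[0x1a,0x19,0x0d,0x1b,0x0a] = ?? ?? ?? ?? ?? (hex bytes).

MEM[0x1a,0x19,0x0d,0x1b,0x0a] = 7a af 65 75 1a

  after D0: wrote 4B at 0x0a = 1a7a7565
  after D1: wrote 7B at 0x17 = e65eafa2627664
  after D2: wrote 2B at 0x1a = 7a75
query mem[0x1a]=0x7a, mem[0x19]=0xaf, mem[0x0d]=0x65, mem[0x1b]=0x75, mem[0x0a]=0x1a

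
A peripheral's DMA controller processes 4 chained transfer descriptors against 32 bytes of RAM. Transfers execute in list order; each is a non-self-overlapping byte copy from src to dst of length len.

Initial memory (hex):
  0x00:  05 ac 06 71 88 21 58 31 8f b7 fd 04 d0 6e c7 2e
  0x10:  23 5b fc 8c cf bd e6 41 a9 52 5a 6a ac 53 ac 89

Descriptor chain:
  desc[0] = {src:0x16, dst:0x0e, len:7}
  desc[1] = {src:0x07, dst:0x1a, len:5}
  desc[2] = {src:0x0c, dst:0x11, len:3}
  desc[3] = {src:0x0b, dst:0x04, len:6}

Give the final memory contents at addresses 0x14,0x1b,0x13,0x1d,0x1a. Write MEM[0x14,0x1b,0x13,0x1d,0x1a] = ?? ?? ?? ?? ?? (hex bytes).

MEM[0x14,0x1b,0x13,0x1d,0x1a] = ac 8f e6 fd 31

  after D0: wrote 7B at 0x0e = e641a9525a6aac
  after D1: wrote 5B at 0x1a = 318fb7fd04
  after D2: wrote 3B at 0x11 = d06ee6
  after D3: wrote 6B at 0x04 = 04d06ee641a9
query mem[0x14]=0xac, mem[0x1b]=0x8f, mem[0x13]=0xe6, mem[0x1d]=0xfd, mem[0x1a]=0x31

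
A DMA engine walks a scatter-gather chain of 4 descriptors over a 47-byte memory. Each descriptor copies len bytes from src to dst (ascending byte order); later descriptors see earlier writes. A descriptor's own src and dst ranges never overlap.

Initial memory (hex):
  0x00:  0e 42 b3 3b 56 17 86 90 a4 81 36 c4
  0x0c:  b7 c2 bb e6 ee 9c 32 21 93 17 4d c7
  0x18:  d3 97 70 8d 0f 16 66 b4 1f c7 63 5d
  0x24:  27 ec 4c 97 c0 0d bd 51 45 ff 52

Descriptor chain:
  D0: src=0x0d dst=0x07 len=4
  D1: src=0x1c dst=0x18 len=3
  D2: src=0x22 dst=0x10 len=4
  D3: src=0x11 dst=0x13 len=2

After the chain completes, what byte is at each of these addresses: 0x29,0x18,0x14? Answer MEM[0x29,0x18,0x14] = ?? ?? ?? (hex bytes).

MEM[0x29,0x18,0x14] = 0d 0f 27

  after D0: wrote 4B at 0x07 = c2bbe6ee
  after D1: wrote 3B at 0x18 = 0f1666
  after D2: wrote 4B at 0x10 = 635d27ec
  after D3: wrote 2B at 0x13 = 5d27
query mem[0x29]=0x0d, mem[0x18]=0x0f, mem[0x14]=0x27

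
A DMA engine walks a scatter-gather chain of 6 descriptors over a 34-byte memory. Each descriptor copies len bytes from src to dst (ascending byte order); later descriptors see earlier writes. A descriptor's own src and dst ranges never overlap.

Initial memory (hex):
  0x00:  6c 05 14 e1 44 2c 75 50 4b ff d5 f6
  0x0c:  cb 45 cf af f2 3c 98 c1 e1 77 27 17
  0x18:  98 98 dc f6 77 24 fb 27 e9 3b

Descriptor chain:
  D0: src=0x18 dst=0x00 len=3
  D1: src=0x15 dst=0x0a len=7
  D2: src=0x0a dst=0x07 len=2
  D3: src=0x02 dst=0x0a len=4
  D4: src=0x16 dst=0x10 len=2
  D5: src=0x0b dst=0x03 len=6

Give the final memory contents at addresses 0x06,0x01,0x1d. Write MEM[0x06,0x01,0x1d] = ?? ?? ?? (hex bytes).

[0] 0x18->0x00 len=3 : 98 98 dc
[1] 0x15->0x0a len=7 : 77 27 17 98 98 dc f6
[2] 0x0a->0x07 len=2 : 77 27
[3] 0x02->0x0a len=4 : dc e1 44 2c
[4] 0x16->0x10 len=2 : 27 17
[5] 0x0b->0x03 len=6 : e1 44 2c 98 dc 27
query mem[0x06]=0x98, mem[0x01]=0x98, mem[0x1d]=0x24

MEM[0x06,0x01,0x1d] = 98 98 24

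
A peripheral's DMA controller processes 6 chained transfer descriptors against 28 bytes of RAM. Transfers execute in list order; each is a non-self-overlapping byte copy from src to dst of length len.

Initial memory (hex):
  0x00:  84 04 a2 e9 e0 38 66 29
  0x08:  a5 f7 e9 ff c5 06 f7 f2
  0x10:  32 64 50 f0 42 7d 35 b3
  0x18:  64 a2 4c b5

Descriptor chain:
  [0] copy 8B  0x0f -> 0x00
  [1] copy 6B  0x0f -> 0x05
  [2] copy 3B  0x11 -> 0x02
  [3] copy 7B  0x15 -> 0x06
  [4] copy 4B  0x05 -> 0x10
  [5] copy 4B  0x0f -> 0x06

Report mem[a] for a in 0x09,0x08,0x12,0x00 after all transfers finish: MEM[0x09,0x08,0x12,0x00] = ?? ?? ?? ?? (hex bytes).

  after D0: wrote 8B at 0x00 = f2326450f0427d35
  after D1: wrote 6B at 0x05 = f2326450f042
  after D2: wrote 3B at 0x02 = 6450f0
  after D3: wrote 7B at 0x06 = 7d35b364a24cb5
  after D4: wrote 4B at 0x10 = f27d35b3
  after D5: wrote 4B at 0x06 = f2f27d35
query mem[0x09]=0x35, mem[0x08]=0x7d, mem[0x12]=0x35, mem[0x00]=0xf2

MEM[0x09,0x08,0x12,0x00] = 35 7d 35 f2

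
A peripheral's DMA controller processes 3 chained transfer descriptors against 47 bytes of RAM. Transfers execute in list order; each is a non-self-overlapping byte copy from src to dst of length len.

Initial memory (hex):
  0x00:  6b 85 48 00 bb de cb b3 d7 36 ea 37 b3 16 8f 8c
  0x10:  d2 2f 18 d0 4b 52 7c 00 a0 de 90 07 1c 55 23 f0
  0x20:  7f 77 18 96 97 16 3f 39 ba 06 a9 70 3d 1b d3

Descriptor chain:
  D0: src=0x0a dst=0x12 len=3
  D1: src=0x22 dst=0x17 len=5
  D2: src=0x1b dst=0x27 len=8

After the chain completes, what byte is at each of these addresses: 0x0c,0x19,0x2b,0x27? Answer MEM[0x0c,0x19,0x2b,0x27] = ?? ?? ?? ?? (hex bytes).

  after D0: wrote 3B at 0x12 = ea37b3
  after D1: wrote 5B at 0x17 = 189697163f
  after D2: wrote 8B at 0x27 = 3f1c5523f07f7718
query mem[0x0c]=0xb3, mem[0x19]=0x97, mem[0x2b]=0xf0, mem[0x27]=0x3f

MEM[0x0c,0x19,0x2b,0x27] = b3 97 f0 3f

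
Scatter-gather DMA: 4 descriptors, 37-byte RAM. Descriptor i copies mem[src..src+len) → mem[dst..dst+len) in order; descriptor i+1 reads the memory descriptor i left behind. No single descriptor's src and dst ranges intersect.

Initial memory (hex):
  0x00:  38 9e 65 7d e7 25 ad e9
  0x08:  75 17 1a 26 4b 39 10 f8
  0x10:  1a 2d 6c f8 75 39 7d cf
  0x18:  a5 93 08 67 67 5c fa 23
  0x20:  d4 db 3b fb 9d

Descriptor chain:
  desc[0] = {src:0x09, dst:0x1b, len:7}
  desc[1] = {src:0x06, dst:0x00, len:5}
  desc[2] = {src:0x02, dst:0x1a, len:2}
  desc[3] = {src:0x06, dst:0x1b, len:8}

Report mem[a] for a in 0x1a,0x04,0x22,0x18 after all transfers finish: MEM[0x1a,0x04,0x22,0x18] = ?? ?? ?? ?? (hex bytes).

[0] 0x09->0x1b len=7 : 17 1a 26 4b 39 10 f8
[1] 0x06->0x00 len=5 : ad e9 75 17 1a
[2] 0x02->0x1a len=2 : 75 17
[3] 0x06->0x1b len=8 : ad e9 75 17 1a 26 4b 39
query mem[0x1a]=0x75, mem[0x04]=0x1a, mem[0x22]=0x39, mem[0x18]=0xa5

MEM[0x1a,0x04,0x22,0x18] = 75 1a 39 a5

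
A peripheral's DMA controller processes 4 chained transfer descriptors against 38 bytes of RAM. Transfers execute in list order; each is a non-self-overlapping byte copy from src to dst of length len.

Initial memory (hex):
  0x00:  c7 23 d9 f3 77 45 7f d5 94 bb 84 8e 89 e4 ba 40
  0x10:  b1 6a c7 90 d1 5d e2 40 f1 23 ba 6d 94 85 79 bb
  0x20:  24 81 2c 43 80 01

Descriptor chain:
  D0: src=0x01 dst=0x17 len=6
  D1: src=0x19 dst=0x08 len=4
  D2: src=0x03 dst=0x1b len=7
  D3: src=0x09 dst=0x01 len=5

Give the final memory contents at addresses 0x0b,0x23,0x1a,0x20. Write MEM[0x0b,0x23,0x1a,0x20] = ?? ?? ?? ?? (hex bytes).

MEM[0x0b,0x23,0x1a,0x20] = 7f 43 77 f3

D0: mem[0x17..0x1c] <- [23 d9 f3 77 45 7f]
D1: mem[0x08..0x0b] <- [f3 77 45 7f]
D2: mem[0x1b..0x21] <- [f3 77 45 7f d5 f3 77]
D3: mem[0x01..0x05] <- [77 45 7f 89 e4]
query mem[0x0b]=0x7f, mem[0x23]=0x43, mem[0x1a]=0x77, mem[0x20]=0xf3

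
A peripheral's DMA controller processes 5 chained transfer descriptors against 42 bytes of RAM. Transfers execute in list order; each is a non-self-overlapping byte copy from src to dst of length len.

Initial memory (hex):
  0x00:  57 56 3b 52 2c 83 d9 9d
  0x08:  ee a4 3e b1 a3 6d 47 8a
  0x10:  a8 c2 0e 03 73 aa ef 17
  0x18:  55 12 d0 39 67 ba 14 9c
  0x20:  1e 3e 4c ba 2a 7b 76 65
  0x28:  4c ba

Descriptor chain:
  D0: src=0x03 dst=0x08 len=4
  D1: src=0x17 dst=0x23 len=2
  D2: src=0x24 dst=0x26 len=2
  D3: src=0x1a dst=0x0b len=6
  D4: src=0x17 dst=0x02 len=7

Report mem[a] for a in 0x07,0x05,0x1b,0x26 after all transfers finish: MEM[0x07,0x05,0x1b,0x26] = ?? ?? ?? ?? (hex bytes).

  after D0: wrote 4B at 0x08 = 522c83d9
  after D1: wrote 2B at 0x23 = 1755
  after D2: wrote 2B at 0x26 = 557b
  after D3: wrote 6B at 0x0b = d03967ba149c
  after D4: wrote 7B at 0x02 = 175512d03967ba
query mem[0x07]=0x67, mem[0x05]=0xd0, mem[0x1b]=0x39, mem[0x26]=0x55

MEM[0x07,0x05,0x1b,0x26] = 67 d0 39 55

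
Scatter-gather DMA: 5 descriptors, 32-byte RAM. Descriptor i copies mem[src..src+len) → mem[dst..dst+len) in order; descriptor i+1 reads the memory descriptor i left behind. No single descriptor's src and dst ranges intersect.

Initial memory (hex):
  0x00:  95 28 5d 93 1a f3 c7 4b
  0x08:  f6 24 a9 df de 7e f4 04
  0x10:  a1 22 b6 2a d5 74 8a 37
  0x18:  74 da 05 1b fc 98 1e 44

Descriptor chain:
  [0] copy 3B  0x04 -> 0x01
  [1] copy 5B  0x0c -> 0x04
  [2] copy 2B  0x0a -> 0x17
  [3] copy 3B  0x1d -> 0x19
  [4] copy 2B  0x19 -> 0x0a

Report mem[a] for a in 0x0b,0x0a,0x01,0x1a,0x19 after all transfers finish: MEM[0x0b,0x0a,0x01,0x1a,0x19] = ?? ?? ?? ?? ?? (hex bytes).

MEM[0x0b,0x0a,0x01,0x1a,0x19] = 1e 98 1a 1e 98

[0] 0x04->0x01 len=3 : 1a f3 c7
[1] 0x0c->0x04 len=5 : de 7e f4 04 a1
[2] 0x0a->0x17 len=2 : a9 df
[3] 0x1d->0x19 len=3 : 98 1e 44
[4] 0x19->0x0a len=2 : 98 1e
query mem[0x0b]=0x1e, mem[0x0a]=0x98, mem[0x01]=0x1a, mem[0x1a]=0x1e, mem[0x19]=0x98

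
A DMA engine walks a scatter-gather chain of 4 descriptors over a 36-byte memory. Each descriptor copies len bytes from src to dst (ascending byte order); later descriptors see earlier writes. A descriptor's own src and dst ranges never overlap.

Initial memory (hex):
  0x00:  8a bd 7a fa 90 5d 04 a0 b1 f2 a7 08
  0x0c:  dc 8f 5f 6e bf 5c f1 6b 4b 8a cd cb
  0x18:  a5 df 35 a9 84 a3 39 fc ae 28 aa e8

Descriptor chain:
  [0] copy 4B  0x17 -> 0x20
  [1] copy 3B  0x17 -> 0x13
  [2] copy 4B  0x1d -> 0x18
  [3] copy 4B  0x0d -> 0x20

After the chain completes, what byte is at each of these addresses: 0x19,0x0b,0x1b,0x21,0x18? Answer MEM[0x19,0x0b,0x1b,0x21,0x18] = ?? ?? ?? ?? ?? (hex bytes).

MEM[0x19,0x0b,0x1b,0x21,0x18] = 39 08 cb 5f a3

[0] 0x17->0x20 len=4 : cb a5 df 35
[1] 0x17->0x13 len=3 : cb a5 df
[2] 0x1d->0x18 len=4 : a3 39 fc cb
[3] 0x0d->0x20 len=4 : 8f 5f 6e bf
query mem[0x19]=0x39, mem[0x0b]=0x08, mem[0x1b]=0xcb, mem[0x21]=0x5f, mem[0x18]=0xa3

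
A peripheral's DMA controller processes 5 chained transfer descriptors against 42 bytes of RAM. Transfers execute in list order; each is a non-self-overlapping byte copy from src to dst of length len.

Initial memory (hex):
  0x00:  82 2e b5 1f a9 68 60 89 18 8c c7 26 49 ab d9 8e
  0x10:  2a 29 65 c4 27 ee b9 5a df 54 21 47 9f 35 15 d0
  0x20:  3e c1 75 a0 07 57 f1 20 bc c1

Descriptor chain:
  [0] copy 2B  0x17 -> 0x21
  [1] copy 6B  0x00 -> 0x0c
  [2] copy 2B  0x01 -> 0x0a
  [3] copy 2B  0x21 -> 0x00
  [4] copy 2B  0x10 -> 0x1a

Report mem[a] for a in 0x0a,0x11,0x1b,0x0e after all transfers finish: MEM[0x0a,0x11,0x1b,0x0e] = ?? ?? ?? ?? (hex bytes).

MEM[0x0a,0x11,0x1b,0x0e] = 2e 68 68 b5

[0] 0x17->0x21 len=2 : 5a df
[1] 0x00->0x0c len=6 : 82 2e b5 1f a9 68
[2] 0x01->0x0a len=2 : 2e b5
[3] 0x21->0x00 len=2 : 5a df
[4] 0x10->0x1a len=2 : a9 68
query mem[0x0a]=0x2e, mem[0x11]=0x68, mem[0x1b]=0x68, mem[0x0e]=0xb5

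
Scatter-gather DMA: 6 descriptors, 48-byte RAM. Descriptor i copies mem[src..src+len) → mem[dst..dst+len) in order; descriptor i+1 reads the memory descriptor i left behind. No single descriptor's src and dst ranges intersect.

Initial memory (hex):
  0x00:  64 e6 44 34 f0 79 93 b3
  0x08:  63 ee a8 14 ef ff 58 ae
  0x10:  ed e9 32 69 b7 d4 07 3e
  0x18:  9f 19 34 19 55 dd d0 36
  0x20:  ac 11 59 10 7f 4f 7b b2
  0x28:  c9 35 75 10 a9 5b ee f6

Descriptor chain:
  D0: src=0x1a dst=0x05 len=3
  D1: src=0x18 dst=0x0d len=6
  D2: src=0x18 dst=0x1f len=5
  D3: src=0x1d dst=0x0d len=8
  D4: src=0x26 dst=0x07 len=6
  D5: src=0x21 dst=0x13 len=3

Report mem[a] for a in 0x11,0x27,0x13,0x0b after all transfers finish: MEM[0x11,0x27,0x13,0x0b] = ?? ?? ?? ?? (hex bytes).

[0] 0x1a->0x05 len=3 : 34 19 55
[1] 0x18->0x0d len=6 : 9f 19 34 19 55 dd
[2] 0x18->0x1f len=5 : 9f 19 34 19 55
[3] 0x1d->0x0d len=8 : dd d0 9f 19 34 19 55 7f
[4] 0x26->0x07 len=6 : 7b b2 c9 35 75 10
[5] 0x21->0x13 len=3 : 34 19 55
query mem[0x11]=0x34, mem[0x27]=0xb2, mem[0x13]=0x34, mem[0x0b]=0x75

MEM[0x11,0x27,0x13,0x0b] = 34 b2 34 75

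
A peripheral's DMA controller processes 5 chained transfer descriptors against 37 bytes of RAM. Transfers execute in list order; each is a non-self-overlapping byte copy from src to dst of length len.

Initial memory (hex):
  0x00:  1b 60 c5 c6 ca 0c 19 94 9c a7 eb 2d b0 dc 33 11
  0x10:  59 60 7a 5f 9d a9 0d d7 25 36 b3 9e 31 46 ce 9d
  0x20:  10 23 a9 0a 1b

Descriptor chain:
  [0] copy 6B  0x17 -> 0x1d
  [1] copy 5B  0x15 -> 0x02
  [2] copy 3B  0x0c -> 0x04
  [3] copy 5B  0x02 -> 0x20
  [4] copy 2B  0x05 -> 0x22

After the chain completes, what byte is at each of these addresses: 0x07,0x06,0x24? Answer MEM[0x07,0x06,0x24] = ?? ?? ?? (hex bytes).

MEM[0x07,0x06,0x24] = 94 33 33

#0 dst[0x1d+6] := {0xd7,0x25,0x36,0xb3,0x9e,0x31}
#1 dst[0x02+5] := {0xa9,0x0d,0xd7,0x25,0x36}
#2 dst[0x04+3] := {0xb0,0xdc,0x33}
#3 dst[0x20+5] := {0xa9,0x0d,0xb0,0xdc,0x33}
#4 dst[0x22+2] := {0xdc,0x33}
query mem[0x07]=0x94, mem[0x06]=0x33, mem[0x24]=0x33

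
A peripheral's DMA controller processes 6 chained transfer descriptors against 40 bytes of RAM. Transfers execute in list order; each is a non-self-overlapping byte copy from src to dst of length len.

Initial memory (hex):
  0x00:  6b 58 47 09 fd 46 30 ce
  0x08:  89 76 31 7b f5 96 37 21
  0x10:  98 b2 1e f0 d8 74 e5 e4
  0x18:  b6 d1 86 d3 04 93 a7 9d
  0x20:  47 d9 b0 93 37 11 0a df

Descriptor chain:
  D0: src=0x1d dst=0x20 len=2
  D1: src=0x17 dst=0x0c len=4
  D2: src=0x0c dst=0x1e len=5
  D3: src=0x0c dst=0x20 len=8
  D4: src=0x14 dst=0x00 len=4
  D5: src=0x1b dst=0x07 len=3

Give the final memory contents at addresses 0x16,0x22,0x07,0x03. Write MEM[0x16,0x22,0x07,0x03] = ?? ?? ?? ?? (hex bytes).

MEM[0x16,0x22,0x07,0x03] = e5 d1 d3 e4

  after D0: wrote 2B at 0x20 = 93a7
  after D1: wrote 4B at 0x0c = e4b6d186
  after D2: wrote 5B at 0x1e = e4b6d18698
  after D3: wrote 8B at 0x20 = e4b6d18698b21ef0
  after D4: wrote 4B at 0x00 = d874e5e4
  after D5: wrote 3B at 0x07 = d30493
query mem[0x16]=0xe5, mem[0x22]=0xd1, mem[0x07]=0xd3, mem[0x03]=0xe4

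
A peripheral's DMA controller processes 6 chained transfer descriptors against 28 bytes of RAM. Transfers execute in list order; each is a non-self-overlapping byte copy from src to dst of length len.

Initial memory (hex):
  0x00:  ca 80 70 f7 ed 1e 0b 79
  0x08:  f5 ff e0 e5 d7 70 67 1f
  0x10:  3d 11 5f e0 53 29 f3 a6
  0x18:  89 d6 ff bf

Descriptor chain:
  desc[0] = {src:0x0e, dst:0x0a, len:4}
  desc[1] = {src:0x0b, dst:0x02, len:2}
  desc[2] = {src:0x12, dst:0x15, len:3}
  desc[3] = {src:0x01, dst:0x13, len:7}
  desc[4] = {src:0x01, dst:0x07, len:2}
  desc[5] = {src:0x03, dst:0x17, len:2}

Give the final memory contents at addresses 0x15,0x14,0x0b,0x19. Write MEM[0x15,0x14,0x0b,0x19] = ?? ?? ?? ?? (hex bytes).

[0] 0x0e->0x0a len=4 : 67 1f 3d 11
[1] 0x0b->0x02 len=2 : 1f 3d
[2] 0x12->0x15 len=3 : 5f e0 53
[3] 0x01->0x13 len=7 : 80 1f 3d ed 1e 0b 79
[4] 0x01->0x07 len=2 : 80 1f
[5] 0x03->0x17 len=2 : 3d ed
query mem[0x15]=0x3d, mem[0x14]=0x1f, mem[0x0b]=0x1f, mem[0x19]=0x79

MEM[0x15,0x14,0x0b,0x19] = 3d 1f 1f 79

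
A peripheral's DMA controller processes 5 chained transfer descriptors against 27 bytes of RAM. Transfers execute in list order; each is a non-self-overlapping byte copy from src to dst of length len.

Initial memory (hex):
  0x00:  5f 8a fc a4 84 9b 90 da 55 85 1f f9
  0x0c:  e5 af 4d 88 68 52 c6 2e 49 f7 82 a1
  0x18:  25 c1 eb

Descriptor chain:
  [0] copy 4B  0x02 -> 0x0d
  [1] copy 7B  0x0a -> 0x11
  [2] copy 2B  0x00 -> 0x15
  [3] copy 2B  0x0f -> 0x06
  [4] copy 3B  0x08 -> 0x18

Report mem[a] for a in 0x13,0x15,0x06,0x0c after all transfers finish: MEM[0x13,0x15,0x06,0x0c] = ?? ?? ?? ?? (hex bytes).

MEM[0x13,0x15,0x06,0x0c] = e5 5f 84 e5

#0 dst[0x0d+4] := {0xfc,0xa4,0x84,0x9b}
#1 dst[0x11+7] := {0x1f,0xf9,0xe5,0xfc,0xa4,0x84,0x9b}
#2 dst[0x15+2] := {0x5f,0x8a}
#3 dst[0x06+2] := {0x84,0x9b}
#4 dst[0x18+3] := {0x55,0x85,0x1f}
query mem[0x13]=0xe5, mem[0x15]=0x5f, mem[0x06]=0x84, mem[0x0c]=0xe5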